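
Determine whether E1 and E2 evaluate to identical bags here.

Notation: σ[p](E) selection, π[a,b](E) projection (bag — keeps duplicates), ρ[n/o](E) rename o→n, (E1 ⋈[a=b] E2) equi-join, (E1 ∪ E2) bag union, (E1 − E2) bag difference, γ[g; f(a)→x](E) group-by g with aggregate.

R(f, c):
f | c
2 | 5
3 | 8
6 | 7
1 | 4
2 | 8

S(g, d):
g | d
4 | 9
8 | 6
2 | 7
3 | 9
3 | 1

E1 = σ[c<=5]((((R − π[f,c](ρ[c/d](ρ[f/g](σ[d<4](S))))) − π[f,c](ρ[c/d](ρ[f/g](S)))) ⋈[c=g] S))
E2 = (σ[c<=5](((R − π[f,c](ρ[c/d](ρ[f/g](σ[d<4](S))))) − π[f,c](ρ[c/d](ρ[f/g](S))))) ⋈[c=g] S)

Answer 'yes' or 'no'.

E1 stepwise |·|:
  R → 5
  S → 5
  σ[d<4](S) → 1
  ρ[f/g](σ[d<4](S)) → 1
  ρ[c/d](ρ[f/g](σ[d<4](S))) → 1
  π[f,c](ρ[c/d](ρ[f/g](σ[d<4](S)))) → 1
  (R − π[f,c](ρ[c/d](ρ[f/g](σ[d<4](S))))) → 5
  S → 5
  ρ[f/g](S) → 5
  ρ[c/d](ρ[f/g](S)) → 5
  π[f,c](ρ[c/d](ρ[f/g](S))) → 5
  ((R − π[f,c](ρ[c/d](ρ[f/g](σ[d<4](S))))) − π[f,c](ρ[c/d](ρ[f/g](S)))) → 5
  S → 5
  (((R − π[f,c](ρ[c/d](ρ[f/g](σ[d<4](S))))) − π[f,c](ρ[c/d](ρ[f/g](S)))) ⋈[c=g] S) → 3
  σ[c<=5]((((R − π[f,c](ρ[c/d](ρ[f/g](σ[d<4](S))))) − π[f,c](ρ[c/d](ρ[f/g](S)))) ⋈[c=g] S)) → 1
E2 stepwise |·|:
  R → 5
  S → 5
  σ[d<4](S) → 1
  ρ[f/g](σ[d<4](S)) → 1
  ρ[c/d](ρ[f/g](σ[d<4](S))) → 1
  π[f,c](ρ[c/d](ρ[f/g](σ[d<4](S)))) → 1
  (R − π[f,c](ρ[c/d](ρ[f/g](σ[d<4](S))))) → 5
  S → 5
  ρ[f/g](S) → 5
  ρ[c/d](ρ[f/g](S)) → 5
  π[f,c](ρ[c/d](ρ[f/g](S))) → 5
  ((R − π[f,c](ρ[c/d](ρ[f/g](σ[d<4](S))))) − π[f,c](ρ[c/d](ρ[f/g](S)))) → 5
  σ[c<=5](((R − π[f,c](ρ[c/d](ρ[f/g](σ[d<4](S))))) − π[f,c](ρ[c/d](ρ[f/g](S))))) → 2
  S → 5
  (σ[c<=5](((R − π[f,c](ρ[c/d](ρ[f/g](σ[d<4](S))))) − π[f,c](ρ[c/d](ρ[f/g](S))))) ⋈[c=g] S) → 1

E1 and E2 produce the same multiset:
f | c | g | d
1 | 4 | 4 | 9

yes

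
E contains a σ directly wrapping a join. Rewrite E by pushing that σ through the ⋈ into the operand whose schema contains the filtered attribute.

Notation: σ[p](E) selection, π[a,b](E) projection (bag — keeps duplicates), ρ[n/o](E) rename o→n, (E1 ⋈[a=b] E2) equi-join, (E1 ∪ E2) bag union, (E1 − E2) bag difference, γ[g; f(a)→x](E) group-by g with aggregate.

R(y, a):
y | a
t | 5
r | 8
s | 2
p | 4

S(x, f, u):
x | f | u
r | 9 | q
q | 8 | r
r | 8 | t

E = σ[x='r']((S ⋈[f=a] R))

σ filters on x, owned by the left side.
E' = (σ[x='r'](S) ⋈[f=a] R)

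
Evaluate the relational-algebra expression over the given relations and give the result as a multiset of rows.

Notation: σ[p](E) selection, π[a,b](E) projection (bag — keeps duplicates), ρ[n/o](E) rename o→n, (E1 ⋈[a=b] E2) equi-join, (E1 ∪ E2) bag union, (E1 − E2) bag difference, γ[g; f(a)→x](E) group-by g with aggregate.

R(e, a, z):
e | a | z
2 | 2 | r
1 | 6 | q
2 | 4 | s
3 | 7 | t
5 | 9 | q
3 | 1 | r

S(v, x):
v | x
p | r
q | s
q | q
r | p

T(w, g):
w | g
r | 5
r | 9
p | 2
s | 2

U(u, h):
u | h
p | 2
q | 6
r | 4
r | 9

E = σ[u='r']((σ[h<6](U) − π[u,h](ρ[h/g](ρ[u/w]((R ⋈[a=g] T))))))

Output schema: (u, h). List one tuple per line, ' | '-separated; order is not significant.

Stepwise |·|:
  U → 4
  σ[h<6](U) → 2
  R → 6
  T → 4
  (R ⋈[a=g] T) → 3
  ρ[u/w]((R ⋈[a=g] T)) → 3
  ρ[h/g](ρ[u/w]((R ⋈[a=g] T))) → 3
  π[u,h](ρ[h/g](ρ[u/w]((R ⋈[a=g] T)))) → 3
  (σ[h<6](U) − π[u,h](ρ[h/g](ρ[u/w]((R ⋈[a=g] T))))) → 1
  σ[u='r']((σ[h<6](U) − π[u,h](ρ[h/g](ρ[u/w]((R ⋈[a=g] T)))))) → 1

== RESULT ==
u | h
r | 4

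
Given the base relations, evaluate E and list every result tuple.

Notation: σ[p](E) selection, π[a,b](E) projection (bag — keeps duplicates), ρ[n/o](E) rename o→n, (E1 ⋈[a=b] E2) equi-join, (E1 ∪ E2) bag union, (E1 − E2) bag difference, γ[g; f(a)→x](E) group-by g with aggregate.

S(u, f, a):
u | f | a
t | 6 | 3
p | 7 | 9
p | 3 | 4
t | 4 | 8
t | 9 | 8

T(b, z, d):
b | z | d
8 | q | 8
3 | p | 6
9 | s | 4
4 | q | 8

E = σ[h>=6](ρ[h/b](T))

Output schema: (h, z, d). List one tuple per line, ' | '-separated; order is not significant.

Subexpression sizes:
  T → 4
  ρ[h/b](T) → 4
  σ[h>=6](ρ[h/b](T)) → 2

== RESULT ==
h | z | d
8 | q | 8
9 | s | 4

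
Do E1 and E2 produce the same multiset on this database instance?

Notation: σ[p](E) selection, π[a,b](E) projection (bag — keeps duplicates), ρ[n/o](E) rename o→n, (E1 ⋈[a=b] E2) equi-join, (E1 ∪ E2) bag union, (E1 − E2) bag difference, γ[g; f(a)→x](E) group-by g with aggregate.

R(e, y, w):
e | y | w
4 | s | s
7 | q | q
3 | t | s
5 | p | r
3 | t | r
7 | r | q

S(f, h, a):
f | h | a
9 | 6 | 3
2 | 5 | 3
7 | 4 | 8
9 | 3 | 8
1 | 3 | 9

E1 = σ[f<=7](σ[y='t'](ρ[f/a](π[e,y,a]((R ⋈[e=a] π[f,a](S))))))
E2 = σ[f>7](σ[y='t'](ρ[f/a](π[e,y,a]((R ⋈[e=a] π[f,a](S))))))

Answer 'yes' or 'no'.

E1 stepwise |·|:
  R → 6
  S → 5
  π[f,a](S) → 5
  (R ⋈[e=a] π[f,a](S)) → 4
  π[e,y,a]((R ⋈[e=a] π[f,a](S))) → 4
  ρ[f/a](π[e,y,a]((R ⋈[e=a] π[f,a](S)))) → 4
  σ[y='t'](ρ[f/a](π[e,y,a]((R ⋈[e=a] π[f,a](S))))) → 4
  σ[f<=7](σ[y='t'](ρ[f/a](π[e,y,a]((R ⋈[e=a] π[f,a](S)))))) → 4
E2 stepwise |·|:
  R → 6
  S → 5
  π[f,a](S) → 5
  (R ⋈[e=a] π[f,a](S)) → 4
  π[e,y,a]((R ⋈[e=a] π[f,a](S))) → 4
  ρ[f/a](π[e,y,a]((R ⋈[e=a] π[f,a](S)))) → 4
  σ[y='t'](ρ[f/a](π[e,y,a]((R ⋈[e=a] π[f,a](S))))) → 4
  σ[f>7](σ[y='t'](ρ[f/a](π[e,y,a]((R ⋈[e=a] π[f,a](S)))))) → 0

E1 result:
e | y | f
3 | t | 3
3 | t | 3
3 | t | 3
3 | t | 3
E2 result:
e | y | f
(0 rows)
Witness: (3, 't', 3) appears 4× in E1 but 0× in E2.

no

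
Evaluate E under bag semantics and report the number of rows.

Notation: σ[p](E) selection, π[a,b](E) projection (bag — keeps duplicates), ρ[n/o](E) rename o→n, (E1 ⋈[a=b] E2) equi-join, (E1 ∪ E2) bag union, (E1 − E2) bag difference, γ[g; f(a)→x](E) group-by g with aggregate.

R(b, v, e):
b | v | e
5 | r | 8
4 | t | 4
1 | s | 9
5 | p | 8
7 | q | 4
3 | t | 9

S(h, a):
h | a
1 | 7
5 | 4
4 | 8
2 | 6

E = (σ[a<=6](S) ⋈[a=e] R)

Stepwise |·|:
  S → 4
  σ[a<=6](S) → 2
  R → 6
  (σ[a<=6](S) ⋈[a=e] R) → 2

|E| = 2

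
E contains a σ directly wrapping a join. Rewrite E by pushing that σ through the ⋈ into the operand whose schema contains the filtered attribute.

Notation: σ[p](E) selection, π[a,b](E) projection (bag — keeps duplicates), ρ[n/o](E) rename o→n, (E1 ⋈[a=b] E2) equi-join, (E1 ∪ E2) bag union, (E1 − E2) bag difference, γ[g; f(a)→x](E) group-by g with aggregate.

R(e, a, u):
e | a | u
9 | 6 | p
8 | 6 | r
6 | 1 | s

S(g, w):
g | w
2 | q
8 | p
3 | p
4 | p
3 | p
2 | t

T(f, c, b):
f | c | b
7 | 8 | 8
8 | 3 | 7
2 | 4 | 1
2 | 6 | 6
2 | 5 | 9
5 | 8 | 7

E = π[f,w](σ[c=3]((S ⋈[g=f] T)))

σ filters on c, owned by the right side.
E' = π[f,w]((S ⋈[g=f] σ[c=3](T)))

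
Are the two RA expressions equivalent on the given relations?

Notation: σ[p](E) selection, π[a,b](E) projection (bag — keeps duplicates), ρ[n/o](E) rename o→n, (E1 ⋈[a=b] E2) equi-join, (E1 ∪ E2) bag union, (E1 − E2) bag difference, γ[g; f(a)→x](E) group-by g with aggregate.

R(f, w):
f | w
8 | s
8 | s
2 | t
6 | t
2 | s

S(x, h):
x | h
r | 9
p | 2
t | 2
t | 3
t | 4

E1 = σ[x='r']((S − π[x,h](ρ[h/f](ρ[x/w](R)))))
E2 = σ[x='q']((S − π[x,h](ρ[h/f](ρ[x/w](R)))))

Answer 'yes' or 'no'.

E1 subexpression sizes:
  S → 5
  R → 5
  ρ[x/w](R) → 5
  ρ[h/f](ρ[x/w](R)) → 5
  π[x,h](ρ[h/f](ρ[x/w](R))) → 5
  (S − π[x,h](ρ[h/f](ρ[x/w](R)))) → 4
  σ[x='r']((S − π[x,h](ρ[h/f](ρ[x/w](R))))) → 1
E2 subexpression sizes:
  S → 5
  R → 5
  ρ[x/w](R) → 5
  ρ[h/f](ρ[x/w](R)) → 5
  π[x,h](ρ[h/f](ρ[x/w](R))) → 5
  (S − π[x,h](ρ[h/f](ρ[x/w](R)))) → 4
  σ[x='q']((S − π[x,h](ρ[h/f](ρ[x/w](R))))) → 0

E1 result:
x | h
r | 9
E2 result:
x | h
(0 rows)
Witness: ('r', 9) appears 1× in E1 but 0× in E2.

no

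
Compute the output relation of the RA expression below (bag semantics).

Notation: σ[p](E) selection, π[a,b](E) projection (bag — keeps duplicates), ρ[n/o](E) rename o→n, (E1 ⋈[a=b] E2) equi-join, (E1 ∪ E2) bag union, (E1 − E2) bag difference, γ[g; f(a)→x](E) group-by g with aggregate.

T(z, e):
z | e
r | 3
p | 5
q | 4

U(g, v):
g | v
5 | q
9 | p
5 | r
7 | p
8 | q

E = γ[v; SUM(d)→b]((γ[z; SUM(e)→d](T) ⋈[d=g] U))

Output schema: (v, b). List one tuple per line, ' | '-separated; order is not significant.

Row counts bottom-up:
  T → 3
  γ[z; SUM(e)→d](T) → 3
  U → 5
  (γ[z; SUM(e)→d](T) ⋈[d=g] U) → 2
  γ[v; SUM(d)→b]((γ[z; SUM(e)→d](T) ⋈[d=g] U)) → 2

== RESULT ==
v | b
q | 5
r | 5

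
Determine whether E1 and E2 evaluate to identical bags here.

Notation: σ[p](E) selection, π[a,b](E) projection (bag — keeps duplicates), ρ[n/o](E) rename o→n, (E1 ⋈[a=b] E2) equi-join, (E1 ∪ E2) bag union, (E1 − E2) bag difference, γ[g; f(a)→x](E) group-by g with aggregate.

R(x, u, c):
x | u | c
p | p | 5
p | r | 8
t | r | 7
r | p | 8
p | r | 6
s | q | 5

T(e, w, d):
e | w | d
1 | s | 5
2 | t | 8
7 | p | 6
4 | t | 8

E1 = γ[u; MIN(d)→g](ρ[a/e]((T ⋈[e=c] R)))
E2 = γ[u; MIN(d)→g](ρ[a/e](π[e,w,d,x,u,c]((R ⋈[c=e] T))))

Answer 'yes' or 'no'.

E1 subexpression sizes:
  T → 4
  R → 6
  (T ⋈[e=c] R) → 1
  ρ[a/e]((T ⋈[e=c] R)) → 1
  γ[u; MIN(d)→g](ρ[a/e]((T ⋈[e=c] R))) → 1
E2 subexpression sizes:
  R → 6
  T → 4
  (R ⋈[c=e] T) → 1
  π[e,w,d,x,u,c]((R ⋈[c=e] T)) → 1
  ρ[a/e](π[e,w,d,x,u,c]((R ⋈[c=e] T))) → 1
  γ[u; MIN(d)→g](ρ[a/e](π[e,w,d,x,u,c]((R ⋈[c=e] T)))) → 1

E1 and E2 produce the same multiset:
u | g
r | 6

yes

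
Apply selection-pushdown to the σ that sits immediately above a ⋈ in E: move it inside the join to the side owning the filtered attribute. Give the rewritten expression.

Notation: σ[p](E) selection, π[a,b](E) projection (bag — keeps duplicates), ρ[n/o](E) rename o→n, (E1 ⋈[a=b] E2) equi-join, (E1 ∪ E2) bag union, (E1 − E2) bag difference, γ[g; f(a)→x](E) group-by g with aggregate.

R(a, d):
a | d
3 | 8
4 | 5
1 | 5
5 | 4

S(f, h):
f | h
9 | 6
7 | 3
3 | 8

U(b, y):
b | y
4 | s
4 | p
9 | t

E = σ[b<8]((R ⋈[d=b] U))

σ filters on b, owned by the right side.
E' = (R ⋈[d=b] σ[b<8](U))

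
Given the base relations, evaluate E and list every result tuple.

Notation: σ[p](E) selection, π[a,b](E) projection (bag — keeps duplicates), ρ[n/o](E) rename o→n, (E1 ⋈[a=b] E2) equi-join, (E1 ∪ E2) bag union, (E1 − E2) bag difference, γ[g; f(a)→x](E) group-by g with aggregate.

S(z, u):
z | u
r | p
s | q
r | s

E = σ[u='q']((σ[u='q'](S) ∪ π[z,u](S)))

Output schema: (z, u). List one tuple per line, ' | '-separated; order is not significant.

Per-node cardinality:
  S → 3
  σ[u='q'](S) → 1
  S → 3
  π[z,u](S) → 3
  (σ[u='q'](S) ∪ π[z,u](S)) → 4
  σ[u='q']((σ[u='q'](S) ∪ π[z,u](S))) → 2

== RESULT ==
z | u
s | q
s | q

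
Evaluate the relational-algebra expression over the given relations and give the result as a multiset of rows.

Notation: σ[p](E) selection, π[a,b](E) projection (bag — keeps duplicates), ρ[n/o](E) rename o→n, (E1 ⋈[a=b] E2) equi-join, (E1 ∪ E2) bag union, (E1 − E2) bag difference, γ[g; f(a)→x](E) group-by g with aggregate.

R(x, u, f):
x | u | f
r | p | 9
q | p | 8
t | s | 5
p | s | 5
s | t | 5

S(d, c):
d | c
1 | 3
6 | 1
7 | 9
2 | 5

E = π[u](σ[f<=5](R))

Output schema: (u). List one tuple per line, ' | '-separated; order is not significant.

Subexpression sizes:
  R → 5
  σ[f<=5](R) → 3
  π[u](σ[f<=5](R)) → 3

== RESULT ==
u
s
s
t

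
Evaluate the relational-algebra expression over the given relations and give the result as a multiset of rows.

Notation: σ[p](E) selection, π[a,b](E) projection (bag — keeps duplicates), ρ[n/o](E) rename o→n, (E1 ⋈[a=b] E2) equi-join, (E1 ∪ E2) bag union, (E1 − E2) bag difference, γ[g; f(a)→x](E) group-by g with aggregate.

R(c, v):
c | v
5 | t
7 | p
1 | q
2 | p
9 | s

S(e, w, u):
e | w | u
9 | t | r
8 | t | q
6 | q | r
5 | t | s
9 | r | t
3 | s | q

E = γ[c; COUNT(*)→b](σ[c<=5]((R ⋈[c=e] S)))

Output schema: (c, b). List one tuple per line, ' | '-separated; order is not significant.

Subexpression sizes:
  R → 5
  S → 6
  (R ⋈[c=e] S) → 3
  σ[c<=5]((R ⋈[c=e] S)) → 1
  γ[c; COUNT(*)→b](σ[c<=5]((R ⋈[c=e] S))) → 1

== RESULT ==
c | b
5 | 1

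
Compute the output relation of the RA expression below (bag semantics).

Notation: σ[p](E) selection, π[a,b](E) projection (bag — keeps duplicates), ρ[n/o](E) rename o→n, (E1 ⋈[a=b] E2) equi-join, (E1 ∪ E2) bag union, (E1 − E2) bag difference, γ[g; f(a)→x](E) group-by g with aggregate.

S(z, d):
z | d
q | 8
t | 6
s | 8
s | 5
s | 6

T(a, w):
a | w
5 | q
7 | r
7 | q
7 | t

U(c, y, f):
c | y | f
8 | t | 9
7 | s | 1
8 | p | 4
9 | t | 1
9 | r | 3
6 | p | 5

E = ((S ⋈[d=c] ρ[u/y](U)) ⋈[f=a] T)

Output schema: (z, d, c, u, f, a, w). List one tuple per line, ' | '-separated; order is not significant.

Stepwise |·|:
  S → 5
  U → 6
  ρ[u/y](U) → 6
  (S ⋈[d=c] ρ[u/y](U)) → 6
  T → 4
  ((S ⋈[d=c] ρ[u/y](U)) ⋈[f=a] T) → 2

== RESULT ==
z | d | c | u | f | a | w
s | 6 | 6 | p | 5 | 5 | q
t | 6 | 6 | p | 5 | 5 | q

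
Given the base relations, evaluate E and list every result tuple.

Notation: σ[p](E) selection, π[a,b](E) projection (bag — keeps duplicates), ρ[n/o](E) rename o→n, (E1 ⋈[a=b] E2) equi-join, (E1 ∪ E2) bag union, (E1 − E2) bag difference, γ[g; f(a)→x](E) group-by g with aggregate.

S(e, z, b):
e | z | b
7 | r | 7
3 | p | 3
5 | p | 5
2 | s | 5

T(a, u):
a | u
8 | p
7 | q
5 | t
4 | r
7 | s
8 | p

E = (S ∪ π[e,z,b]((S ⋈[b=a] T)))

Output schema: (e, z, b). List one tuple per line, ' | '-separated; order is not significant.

Row counts bottom-up:
  S → 4
  S → 4
  T → 6
  (S ⋈[b=a] T) → 4
  π[e,z,b]((S ⋈[b=a] T)) → 4
  (S ∪ π[e,z,b]((S ⋈[b=a] T))) → 8

== RESULT ==
e | z | b
2 | s | 5
2 | s | 5
3 | p | 3
5 | p | 5
5 | p | 5
7 | r | 7
7 | r | 7
7 | r | 7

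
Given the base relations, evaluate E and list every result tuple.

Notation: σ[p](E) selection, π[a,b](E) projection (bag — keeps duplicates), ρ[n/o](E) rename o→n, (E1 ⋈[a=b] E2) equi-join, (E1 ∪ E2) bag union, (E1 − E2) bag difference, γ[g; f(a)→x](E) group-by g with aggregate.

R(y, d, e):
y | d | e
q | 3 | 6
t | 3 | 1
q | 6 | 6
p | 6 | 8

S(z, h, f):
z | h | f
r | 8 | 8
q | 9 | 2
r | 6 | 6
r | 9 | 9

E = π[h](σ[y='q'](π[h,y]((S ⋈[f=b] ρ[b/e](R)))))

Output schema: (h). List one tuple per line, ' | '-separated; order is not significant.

Row counts bottom-up:
  S → 4
  R → 4
  ρ[b/e](R) → 4
  (S ⋈[f=b] ρ[b/e](R)) → 3
  π[h,y]((S ⋈[f=b] ρ[b/e](R))) → 3
  σ[y='q'](π[h,y]((S ⋈[f=b] ρ[b/e](R)))) → 2
  π[h](σ[y='q'](π[h,y]((S ⋈[f=b] ρ[b/e](R))))) → 2

== RESULT ==
h
6
6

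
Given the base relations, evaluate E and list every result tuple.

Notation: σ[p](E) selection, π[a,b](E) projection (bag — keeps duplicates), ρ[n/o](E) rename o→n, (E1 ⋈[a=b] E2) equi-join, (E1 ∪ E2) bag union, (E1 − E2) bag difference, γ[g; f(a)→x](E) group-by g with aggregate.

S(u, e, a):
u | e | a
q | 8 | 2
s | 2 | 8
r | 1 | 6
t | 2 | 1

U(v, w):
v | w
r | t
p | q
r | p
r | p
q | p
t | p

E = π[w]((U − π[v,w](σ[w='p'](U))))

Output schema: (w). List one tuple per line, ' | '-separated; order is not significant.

Row counts bottom-up:
  U → 6
  U → 6
  σ[w='p'](U) → 4
  π[v,w](σ[w='p'](U)) → 4
  (U − π[v,w](σ[w='p'](U))) → 2
  π[w]((U − π[v,w](σ[w='p'](U)))) → 2

== RESULT ==
w
q
t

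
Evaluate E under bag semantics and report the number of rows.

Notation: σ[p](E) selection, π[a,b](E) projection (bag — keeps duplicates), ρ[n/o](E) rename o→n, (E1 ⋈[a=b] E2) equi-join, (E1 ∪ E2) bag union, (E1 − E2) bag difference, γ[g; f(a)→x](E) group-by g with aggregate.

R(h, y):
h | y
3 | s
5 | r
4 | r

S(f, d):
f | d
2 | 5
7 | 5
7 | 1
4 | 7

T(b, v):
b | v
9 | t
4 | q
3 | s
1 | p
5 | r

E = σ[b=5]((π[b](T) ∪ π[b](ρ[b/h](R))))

Stepwise |·|:
  T → 5
  π[b](T) → 5
  R → 3
  ρ[b/h](R) → 3
  π[b](ρ[b/h](R)) → 3
  (π[b](T) ∪ π[b](ρ[b/h](R))) → 8
  σ[b=5]((π[b](T) ∪ π[b](ρ[b/h](R)))) → 2

|E| = 2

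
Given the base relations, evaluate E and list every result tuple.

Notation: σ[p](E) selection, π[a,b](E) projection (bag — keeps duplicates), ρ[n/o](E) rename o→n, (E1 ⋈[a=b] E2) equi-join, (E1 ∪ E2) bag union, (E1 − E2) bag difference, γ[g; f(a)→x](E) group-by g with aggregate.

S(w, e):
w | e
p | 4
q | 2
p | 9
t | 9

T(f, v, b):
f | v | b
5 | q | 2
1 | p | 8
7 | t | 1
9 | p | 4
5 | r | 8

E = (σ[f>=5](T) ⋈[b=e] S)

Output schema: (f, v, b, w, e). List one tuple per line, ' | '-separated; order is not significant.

Per-node cardinality:
  T → 5
  σ[f>=5](T) → 4
  S → 4
  (σ[f>=5](T) ⋈[b=e] S) → 2

== RESULT ==
f | v | b | w | e
5 | q | 2 | q | 2
9 | p | 4 | p | 4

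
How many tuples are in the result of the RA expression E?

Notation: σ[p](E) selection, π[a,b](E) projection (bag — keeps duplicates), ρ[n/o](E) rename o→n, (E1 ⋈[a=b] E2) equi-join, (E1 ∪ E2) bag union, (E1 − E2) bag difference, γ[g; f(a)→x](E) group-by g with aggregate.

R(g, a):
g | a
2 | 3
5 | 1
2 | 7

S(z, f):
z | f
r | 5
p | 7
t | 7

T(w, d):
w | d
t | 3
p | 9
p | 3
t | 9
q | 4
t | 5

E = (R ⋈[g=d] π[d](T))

Per-node cardinality:
  R → 3
  T → 6
  π[d](T) → 6
  (R ⋈[g=d] π[d](T)) → 1

|E| = 1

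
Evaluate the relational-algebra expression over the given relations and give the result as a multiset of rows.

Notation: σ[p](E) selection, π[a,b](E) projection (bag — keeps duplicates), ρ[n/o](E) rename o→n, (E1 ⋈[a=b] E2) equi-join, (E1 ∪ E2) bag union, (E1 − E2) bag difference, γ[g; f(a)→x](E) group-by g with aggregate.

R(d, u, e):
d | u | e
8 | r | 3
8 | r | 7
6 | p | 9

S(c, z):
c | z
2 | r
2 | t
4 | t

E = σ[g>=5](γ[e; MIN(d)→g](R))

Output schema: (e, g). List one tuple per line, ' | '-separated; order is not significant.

Subexpression sizes:
  R → 3
  γ[e; MIN(d)→g](R) → 3
  σ[g>=5](γ[e; MIN(d)→g](R)) → 3

== RESULT ==
e | g
3 | 8
7 | 8
9 | 6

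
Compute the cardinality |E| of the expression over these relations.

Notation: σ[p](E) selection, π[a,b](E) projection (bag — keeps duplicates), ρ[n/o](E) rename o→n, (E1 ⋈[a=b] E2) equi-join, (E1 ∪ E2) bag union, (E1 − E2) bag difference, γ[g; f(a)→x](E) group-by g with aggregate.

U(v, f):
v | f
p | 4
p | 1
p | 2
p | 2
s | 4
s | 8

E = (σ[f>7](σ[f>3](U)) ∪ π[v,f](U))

Per-node cardinality:
  U → 6
  σ[f>3](U) → 3
  σ[f>7](σ[f>3](U)) → 1
  U → 6
  π[v,f](U) → 6
  (σ[f>7](σ[f>3](U)) ∪ π[v,f](U)) → 7

|E| = 7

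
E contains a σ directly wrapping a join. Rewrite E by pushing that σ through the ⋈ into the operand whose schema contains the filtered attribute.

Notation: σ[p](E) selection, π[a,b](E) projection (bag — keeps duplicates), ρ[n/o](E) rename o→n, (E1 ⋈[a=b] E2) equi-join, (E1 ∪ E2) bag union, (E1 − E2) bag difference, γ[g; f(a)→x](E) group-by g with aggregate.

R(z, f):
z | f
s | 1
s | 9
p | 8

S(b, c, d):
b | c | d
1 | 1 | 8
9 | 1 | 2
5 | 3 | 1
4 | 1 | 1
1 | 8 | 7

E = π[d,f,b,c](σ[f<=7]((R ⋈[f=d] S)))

σ filters on f, owned by the left side.
E' = π[d,f,b,c]((σ[f<=7](R) ⋈[f=d] S))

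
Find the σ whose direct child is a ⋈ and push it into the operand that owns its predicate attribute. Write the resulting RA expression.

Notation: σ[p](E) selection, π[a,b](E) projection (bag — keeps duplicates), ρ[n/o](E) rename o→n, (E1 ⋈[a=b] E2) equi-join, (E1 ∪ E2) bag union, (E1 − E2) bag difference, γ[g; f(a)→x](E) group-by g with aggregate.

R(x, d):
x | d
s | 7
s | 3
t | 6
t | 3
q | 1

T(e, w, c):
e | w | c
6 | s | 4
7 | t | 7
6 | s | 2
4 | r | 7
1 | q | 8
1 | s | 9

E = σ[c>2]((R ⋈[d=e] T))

σ filters on c, owned by the right side.
E' = (R ⋈[d=e] σ[c>2](T))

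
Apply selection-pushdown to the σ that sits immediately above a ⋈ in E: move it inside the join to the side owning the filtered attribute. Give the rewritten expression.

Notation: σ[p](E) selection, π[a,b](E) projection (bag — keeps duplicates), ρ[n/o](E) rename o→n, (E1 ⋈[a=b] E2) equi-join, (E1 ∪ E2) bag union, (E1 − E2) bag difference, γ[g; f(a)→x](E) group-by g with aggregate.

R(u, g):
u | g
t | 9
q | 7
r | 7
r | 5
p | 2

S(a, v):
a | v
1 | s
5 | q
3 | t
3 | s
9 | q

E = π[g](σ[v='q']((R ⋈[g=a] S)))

σ filters on v, owned by the right side.
E' = π[g]((R ⋈[g=a] σ[v='q'](S)))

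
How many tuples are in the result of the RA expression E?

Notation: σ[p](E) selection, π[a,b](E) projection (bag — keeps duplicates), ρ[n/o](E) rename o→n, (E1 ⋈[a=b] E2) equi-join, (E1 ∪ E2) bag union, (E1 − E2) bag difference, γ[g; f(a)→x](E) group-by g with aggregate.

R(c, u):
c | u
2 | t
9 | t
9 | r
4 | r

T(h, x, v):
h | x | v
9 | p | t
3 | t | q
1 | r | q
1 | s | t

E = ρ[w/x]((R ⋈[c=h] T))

Per-node cardinality:
  R → 4
  T → 4
  (R ⋈[c=h] T) → 2
  ρ[w/x]((R ⋈[c=h] T)) → 2

|E| = 2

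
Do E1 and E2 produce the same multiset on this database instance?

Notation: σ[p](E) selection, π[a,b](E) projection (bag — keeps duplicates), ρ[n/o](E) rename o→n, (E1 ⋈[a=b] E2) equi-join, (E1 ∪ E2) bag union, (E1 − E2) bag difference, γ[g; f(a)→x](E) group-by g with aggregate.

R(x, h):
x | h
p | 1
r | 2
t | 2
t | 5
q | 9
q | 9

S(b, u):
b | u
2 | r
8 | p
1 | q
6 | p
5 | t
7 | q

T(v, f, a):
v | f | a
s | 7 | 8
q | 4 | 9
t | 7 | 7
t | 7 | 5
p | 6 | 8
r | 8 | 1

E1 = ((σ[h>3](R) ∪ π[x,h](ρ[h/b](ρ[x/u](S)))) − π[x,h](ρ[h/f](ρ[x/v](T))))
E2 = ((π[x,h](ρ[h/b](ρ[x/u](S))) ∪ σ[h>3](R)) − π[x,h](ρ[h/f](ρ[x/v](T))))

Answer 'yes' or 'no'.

E1 per-node cardinality:
  R → 6
  σ[h>3](R) → 3
  S → 6
  ρ[x/u](S) → 6
  ρ[h/b](ρ[x/u](S)) → 6
  π[x,h](ρ[h/b](ρ[x/u](S))) → 6
  (σ[h>3](R) ∪ π[x,h](ρ[h/b](ρ[x/u](S)))) → 9
  T → 6
  ρ[x/v](T) → 6
  ρ[h/f](ρ[x/v](T)) → 6
  π[x,h](ρ[h/f](ρ[x/v](T))) → 6
  ((σ[h>3](R) ∪ π[x,h](ρ[h/b](ρ[x/u](S)))) − π[x,h](ρ[h/f](ρ[x/v](T)))) → 8
E2 per-node cardinality:
  S → 6
  ρ[x/u](S) → 6
  ρ[h/b](ρ[x/u](S)) → 6
  π[x,h](ρ[h/b](ρ[x/u](S))) → 6
  R → 6
  σ[h>3](R) → 3
  (π[x,h](ρ[h/b](ρ[x/u](S))) ∪ σ[h>3](R)) → 9
  T → 6
  ρ[x/v](T) → 6
  ρ[h/f](ρ[x/v](T)) → 6
  π[x,h](ρ[h/f](ρ[x/v](T))) → 6
  ((π[x,h](ρ[h/b](ρ[x/u](S))) ∪ σ[h>3](R)) − π[x,h](ρ[h/f](ρ[x/v](T)))) → 8

E1 and E2 produce the same multiset:
x | h
p | 8
q | 1
q | 7
q | 9
q | 9
r | 2
t | 5
t | 5

yes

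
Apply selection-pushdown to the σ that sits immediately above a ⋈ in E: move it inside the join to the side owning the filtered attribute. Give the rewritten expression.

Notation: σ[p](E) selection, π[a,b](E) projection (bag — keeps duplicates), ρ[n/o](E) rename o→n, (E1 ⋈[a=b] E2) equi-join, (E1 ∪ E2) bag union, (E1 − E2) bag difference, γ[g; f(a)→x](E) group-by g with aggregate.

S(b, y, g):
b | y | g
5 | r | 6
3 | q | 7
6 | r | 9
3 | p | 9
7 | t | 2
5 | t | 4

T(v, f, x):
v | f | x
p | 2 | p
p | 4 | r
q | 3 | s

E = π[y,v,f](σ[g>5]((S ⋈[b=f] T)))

σ filters on g, owned by the left side.
E' = π[y,v,f]((σ[g>5](S) ⋈[b=f] T))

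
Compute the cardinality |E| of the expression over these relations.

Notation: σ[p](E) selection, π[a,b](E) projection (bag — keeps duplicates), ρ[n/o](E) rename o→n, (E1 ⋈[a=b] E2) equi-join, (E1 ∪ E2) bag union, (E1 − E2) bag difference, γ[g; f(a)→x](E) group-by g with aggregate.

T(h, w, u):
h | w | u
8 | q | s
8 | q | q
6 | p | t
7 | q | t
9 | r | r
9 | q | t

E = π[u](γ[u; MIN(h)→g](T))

Per-node cardinality:
  T → 6
  γ[u; MIN(h)→g](T) → 4
  π[u](γ[u; MIN(h)→g](T)) → 4

|E| = 4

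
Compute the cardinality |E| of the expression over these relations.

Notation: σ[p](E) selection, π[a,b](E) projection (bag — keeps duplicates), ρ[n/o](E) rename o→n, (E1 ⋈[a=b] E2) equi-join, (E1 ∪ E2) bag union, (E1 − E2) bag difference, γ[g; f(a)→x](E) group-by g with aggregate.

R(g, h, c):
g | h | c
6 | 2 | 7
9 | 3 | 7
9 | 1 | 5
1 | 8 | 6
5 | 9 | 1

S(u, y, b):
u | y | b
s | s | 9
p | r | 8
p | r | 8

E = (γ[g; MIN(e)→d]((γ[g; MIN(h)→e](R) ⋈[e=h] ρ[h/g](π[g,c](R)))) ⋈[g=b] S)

Subexpression sizes:
  R → 5
  γ[g; MIN(h)→e](R) → 4
  R → 5
  π[g,c](R) → 5
  ρ[h/g](π[g,c](R)) → 5
  (γ[g; MIN(h)→e](R) ⋈[e=h] ρ[h/g](π[g,c](R))) → 3
  γ[g; MIN(e)→d]((γ[g; MIN(h)→e](R) ⋈[e=h] ρ[h/g](π[g,c](R)))) → 2
  S → 3
  (γ[g; MIN(e)→d]((γ[g; MIN(h)→e](R) ⋈[e=h] ρ[h/g](π[g,c](R)))) ⋈[g=b] S) → 1

|E| = 1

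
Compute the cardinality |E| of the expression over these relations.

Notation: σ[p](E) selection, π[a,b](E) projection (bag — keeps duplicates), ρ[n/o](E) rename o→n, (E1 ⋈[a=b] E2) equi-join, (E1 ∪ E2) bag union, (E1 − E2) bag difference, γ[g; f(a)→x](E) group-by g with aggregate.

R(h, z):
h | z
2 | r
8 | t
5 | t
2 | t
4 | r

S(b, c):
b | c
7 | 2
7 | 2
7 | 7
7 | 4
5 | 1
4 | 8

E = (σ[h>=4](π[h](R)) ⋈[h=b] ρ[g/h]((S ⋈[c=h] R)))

Stepwise |·|:
  R → 5
  π[h](R) → 5
  σ[h>=4](π[h](R)) → 3
  S → 6
  R → 5
  (S ⋈[c=h] R) → 6
  ρ[g/h]((S ⋈[c=h] R)) → 6
  (σ[h>=4](π[h](R)) ⋈[h=b] ρ[g/h]((S ⋈[c=h] R))) → 1

|E| = 1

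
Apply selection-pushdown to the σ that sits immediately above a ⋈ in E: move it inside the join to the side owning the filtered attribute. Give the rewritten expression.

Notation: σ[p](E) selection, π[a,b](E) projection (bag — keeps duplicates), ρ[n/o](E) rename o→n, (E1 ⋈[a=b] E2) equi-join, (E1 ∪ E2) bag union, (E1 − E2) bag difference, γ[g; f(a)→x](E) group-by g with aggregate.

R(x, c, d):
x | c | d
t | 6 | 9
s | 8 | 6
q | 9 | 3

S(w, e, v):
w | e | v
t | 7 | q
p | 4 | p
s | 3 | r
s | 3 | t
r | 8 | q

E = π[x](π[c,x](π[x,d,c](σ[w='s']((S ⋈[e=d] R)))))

σ filters on w, owned by the left side.
E' = π[x](π[c,x](π[x,d,c]((σ[w='s'](S) ⋈[e=d] R))))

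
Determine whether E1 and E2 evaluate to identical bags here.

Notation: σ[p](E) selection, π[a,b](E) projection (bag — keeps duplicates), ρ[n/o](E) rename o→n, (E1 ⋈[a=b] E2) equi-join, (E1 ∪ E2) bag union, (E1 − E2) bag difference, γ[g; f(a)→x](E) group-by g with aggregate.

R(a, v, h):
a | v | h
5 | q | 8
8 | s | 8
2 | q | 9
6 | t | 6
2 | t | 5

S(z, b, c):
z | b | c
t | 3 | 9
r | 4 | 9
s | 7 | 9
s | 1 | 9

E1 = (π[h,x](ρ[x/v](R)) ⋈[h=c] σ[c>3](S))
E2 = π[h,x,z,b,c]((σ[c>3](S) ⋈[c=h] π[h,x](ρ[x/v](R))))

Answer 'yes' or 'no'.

E1 subexpression sizes:
  R → 5
  ρ[x/v](R) → 5
  π[h,x](ρ[x/v](R)) → 5
  S → 4
  σ[c>3](S) → 4
  (π[h,x](ρ[x/v](R)) ⋈[h=c] σ[c>3](S)) → 4
E2 subexpression sizes:
  S → 4
  σ[c>3](S) → 4
  R → 5
  ρ[x/v](R) → 5
  π[h,x](ρ[x/v](R)) → 5
  (σ[c>3](S) ⋈[c=h] π[h,x](ρ[x/v](R))) → 4
  π[h,x,z,b,c]((σ[c>3](S) ⋈[c=h] π[h,x](ρ[x/v](R)))) → 4

E1 and E2 produce the same multiset:
h | x | z | b | c
9 | q | r | 4 | 9
9 | q | s | 1 | 9
9 | q | s | 7 | 9
9 | q | t | 3 | 9

yes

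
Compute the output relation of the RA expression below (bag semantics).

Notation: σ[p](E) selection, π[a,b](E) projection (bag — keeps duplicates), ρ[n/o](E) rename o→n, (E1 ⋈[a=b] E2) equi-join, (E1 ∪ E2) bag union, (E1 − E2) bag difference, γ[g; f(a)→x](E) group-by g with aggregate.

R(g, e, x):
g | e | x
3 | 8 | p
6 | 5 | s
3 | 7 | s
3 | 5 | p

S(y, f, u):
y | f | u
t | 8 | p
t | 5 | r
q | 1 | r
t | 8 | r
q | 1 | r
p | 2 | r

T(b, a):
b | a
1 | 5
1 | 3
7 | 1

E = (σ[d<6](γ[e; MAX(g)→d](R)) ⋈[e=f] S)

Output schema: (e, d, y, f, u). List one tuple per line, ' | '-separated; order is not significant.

Stepwise |·|:
  R → 4
  γ[e; MAX(g)→d](R) → 3
  σ[d<6](γ[e; MAX(g)→d](R)) → 2
  S → 6
  (σ[d<6](γ[e; MAX(g)→d](R)) ⋈[e=f] S) → 2

== RESULT ==
e | d | y | f | u
8 | 3 | t | 8 | p
8 | 3 | t | 8 | r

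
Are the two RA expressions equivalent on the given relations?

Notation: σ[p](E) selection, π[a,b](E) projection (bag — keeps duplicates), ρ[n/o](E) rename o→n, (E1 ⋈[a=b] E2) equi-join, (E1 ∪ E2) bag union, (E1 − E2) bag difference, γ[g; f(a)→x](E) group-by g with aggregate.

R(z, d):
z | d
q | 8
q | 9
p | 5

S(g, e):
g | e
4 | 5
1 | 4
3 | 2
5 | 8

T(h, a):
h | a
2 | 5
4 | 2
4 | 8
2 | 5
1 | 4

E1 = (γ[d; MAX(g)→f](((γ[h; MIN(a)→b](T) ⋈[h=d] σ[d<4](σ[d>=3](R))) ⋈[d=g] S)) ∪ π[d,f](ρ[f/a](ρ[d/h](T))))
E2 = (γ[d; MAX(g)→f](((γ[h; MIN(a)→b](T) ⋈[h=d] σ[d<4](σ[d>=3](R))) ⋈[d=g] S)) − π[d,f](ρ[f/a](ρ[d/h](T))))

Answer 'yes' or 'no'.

E1 stepwise |·|:
  T → 5
  γ[h; MIN(a)→b](T) → 3
  R → 3
  σ[d>=3](R) → 3
  σ[d<4](σ[d>=3](R)) → 0
  (γ[h; MIN(a)→b](T) ⋈[h=d] σ[d<4](σ[d>=3](R))) → 0
  S → 4
  ((γ[h; MIN(a)→b](T) ⋈[h=d] σ[d<4](σ[d>=3](R))) ⋈[d=g] S) → 0
  γ[d; MAX(g)→f](((γ[h; MIN(a)→b](T) ⋈[h=d] σ[d<4](σ[d>=3](R))) ⋈[d=g] S)) → 0
  T → 5
  ρ[d/h](T) → 5
  ρ[f/a](ρ[d/h](T)) → 5
  π[d,f](ρ[f/a](ρ[d/h](T))) → 5
  (γ[d; MAX(g)→f](((γ[h; MIN(a)→b](T) ⋈[h=d] σ[d<4](σ[d>=3](R))) ⋈[d=g] S)) ∪ π[d,f](ρ[f/a](ρ[d/h](T)))) → 5
E2 stepwise |·|:
  T → 5
  γ[h; MIN(a)→b](T) → 3
  R → 3
  σ[d>=3](R) → 3
  σ[d<4](σ[d>=3](R)) → 0
  (γ[h; MIN(a)→b](T) ⋈[h=d] σ[d<4](σ[d>=3](R))) → 0
  S → 4
  ((γ[h; MIN(a)→b](T) ⋈[h=d] σ[d<4](σ[d>=3](R))) ⋈[d=g] S) → 0
  γ[d; MAX(g)→f](((γ[h; MIN(a)→b](T) ⋈[h=d] σ[d<4](σ[d>=3](R))) ⋈[d=g] S)) → 0
  T → 5
  ρ[d/h](T) → 5
  ρ[f/a](ρ[d/h](T)) → 5
  π[d,f](ρ[f/a](ρ[d/h](T))) → 5
  (γ[d; MAX(g)→f](((γ[h; MIN(a)→b](T) ⋈[h=d] σ[d<4](σ[d>=3](R))) ⋈[d=g] S)) − π[d,f](ρ[f/a](ρ[d/h](T)))) → 0

E1 result:
d | f
1 | 4
2 | 5
2 | 5
4 | 2
4 | 8
E2 result:
d | f
(0 rows)
Witness: (4, 2) appears 1× in E1 but 0× in E2.

no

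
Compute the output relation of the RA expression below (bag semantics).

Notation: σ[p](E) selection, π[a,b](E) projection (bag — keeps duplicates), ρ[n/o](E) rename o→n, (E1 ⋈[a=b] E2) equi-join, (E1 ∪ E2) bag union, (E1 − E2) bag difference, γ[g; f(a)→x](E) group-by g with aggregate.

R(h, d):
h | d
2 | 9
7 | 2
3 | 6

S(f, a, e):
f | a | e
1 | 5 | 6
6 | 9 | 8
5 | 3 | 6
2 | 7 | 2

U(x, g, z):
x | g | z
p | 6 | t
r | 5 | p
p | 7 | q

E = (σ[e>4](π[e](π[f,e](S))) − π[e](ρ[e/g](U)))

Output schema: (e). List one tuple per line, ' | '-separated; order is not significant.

Row counts bottom-up:
  S → 4
  π[f,e](S) → 4
  π[e](π[f,e](S)) → 4
  σ[e>4](π[e](π[f,e](S))) → 3
  U → 3
  ρ[e/g](U) → 3
  π[e](ρ[e/g](U)) → 3
  (σ[e>4](π[e](π[f,e](S))) − π[e](ρ[e/g](U))) → 2

== RESULT ==
e
6
8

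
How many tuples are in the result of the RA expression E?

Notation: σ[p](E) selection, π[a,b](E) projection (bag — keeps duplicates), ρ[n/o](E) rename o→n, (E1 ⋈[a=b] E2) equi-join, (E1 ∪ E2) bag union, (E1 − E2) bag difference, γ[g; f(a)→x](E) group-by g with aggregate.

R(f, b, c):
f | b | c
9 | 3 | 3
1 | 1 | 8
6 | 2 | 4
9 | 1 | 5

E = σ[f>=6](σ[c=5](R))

Per-node cardinality:
  R → 4
  σ[c=5](R) → 1
  σ[f>=6](σ[c=5](R)) → 1

|E| = 1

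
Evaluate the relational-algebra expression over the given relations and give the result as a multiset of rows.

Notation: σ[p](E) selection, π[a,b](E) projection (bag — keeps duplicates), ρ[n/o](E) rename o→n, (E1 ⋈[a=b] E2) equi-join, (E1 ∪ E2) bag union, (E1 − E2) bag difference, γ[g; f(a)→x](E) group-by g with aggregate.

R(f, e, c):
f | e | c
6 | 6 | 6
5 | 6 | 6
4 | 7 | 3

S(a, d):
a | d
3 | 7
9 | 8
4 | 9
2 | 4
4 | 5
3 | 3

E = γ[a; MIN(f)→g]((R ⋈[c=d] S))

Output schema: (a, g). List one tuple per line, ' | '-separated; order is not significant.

Subexpression sizes:
  R → 3
  S → 6
  (R ⋈[c=d] S) → 1
  γ[a; MIN(f)→g]((R ⋈[c=d] S)) → 1

== RESULT ==
a | g
3 | 4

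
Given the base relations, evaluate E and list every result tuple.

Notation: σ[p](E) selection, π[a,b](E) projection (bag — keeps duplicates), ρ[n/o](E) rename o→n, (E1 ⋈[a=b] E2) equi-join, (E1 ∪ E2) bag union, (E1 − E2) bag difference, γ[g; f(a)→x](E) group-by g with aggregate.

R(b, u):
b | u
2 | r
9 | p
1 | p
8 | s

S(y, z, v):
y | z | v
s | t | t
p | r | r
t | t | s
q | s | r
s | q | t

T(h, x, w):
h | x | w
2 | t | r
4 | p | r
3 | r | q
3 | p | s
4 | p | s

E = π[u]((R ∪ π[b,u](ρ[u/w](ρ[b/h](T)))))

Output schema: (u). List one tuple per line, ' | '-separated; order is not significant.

Per-node cardinality:
  R → 4
  T → 5
  ρ[b/h](T) → 5
  ρ[u/w](ρ[b/h](T)) → 5
  π[b,u](ρ[u/w](ρ[b/h](T))) → 5
  (R ∪ π[b,u](ρ[u/w](ρ[b/h](T)))) → 9
  π[u]((R ∪ π[b,u](ρ[u/w](ρ[b/h](T))))) → 9

== RESULT ==
u
p
p
q
r
r
r
s
s
s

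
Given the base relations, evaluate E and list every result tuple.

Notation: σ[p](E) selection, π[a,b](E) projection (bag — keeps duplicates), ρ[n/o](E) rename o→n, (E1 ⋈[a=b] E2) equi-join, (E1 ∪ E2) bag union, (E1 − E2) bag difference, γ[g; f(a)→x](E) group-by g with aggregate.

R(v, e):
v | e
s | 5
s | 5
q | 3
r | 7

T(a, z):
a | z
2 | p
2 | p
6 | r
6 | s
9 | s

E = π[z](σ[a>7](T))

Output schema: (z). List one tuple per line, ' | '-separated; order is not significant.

Row counts bottom-up:
  T → 5
  σ[a>7](T) → 1
  π[z](σ[a>7](T)) → 1

== RESULT ==
z
s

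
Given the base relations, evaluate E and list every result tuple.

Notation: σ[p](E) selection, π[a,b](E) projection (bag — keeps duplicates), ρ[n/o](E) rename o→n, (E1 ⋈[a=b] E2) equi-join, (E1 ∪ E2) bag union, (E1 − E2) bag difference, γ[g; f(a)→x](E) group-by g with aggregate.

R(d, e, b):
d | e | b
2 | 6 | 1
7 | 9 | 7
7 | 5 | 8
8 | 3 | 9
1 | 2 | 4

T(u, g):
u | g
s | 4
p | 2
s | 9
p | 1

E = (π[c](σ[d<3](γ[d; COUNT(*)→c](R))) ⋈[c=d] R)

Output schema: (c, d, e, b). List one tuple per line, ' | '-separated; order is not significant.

Per-node cardinality:
  R → 5
  γ[d; COUNT(*)→c](R) → 4
  σ[d<3](γ[d; COUNT(*)→c](R)) → 2
  π[c](σ[d<3](γ[d; COUNT(*)→c](R))) → 2
  R → 5
  (π[c](σ[d<3](γ[d; COUNT(*)→c](R))) ⋈[c=d] R) → 2

== RESULT ==
c | d | e | b
1 | 1 | 2 | 4
1 | 1 | 2 | 4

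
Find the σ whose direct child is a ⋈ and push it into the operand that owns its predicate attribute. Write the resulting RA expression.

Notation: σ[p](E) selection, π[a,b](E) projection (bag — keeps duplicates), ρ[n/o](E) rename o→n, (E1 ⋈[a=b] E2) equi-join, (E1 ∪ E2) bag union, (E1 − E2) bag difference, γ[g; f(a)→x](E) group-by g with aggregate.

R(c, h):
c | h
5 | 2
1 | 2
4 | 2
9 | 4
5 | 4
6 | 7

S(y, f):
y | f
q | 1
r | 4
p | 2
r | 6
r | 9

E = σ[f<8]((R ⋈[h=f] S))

σ filters on f, owned by the right side.
E' = (R ⋈[h=f] σ[f<8](S))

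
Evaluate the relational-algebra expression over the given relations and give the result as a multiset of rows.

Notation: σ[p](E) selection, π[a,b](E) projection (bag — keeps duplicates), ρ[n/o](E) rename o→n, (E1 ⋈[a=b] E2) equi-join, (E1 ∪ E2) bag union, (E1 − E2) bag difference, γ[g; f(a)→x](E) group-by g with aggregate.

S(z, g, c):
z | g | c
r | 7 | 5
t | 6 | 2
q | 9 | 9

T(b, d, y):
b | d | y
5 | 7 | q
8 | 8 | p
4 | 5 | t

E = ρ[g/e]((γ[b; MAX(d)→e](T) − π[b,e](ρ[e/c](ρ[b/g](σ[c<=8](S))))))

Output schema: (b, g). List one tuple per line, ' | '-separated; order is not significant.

Subexpression sizes:
  T → 3
  γ[b; MAX(d)→e](T) → 3
  S → 3
  σ[c<=8](S) → 2
  ρ[b/g](σ[c<=8](S)) → 2
  ρ[e/c](ρ[b/g](σ[c<=8](S))) → 2
  π[b,e](ρ[e/c](ρ[b/g](σ[c<=8](S)))) → 2
  (γ[b; MAX(d)→e](T) − π[b,e](ρ[e/c](ρ[b/g](σ[c<=8](S))))) → 3
  ρ[g/e]((γ[b; MAX(d)→e](T) − π[b,e](ρ[e/c](ρ[b/g](σ[c<=8](S)))))) → 3

== RESULT ==
b | g
4 | 5
5 | 7
8 | 8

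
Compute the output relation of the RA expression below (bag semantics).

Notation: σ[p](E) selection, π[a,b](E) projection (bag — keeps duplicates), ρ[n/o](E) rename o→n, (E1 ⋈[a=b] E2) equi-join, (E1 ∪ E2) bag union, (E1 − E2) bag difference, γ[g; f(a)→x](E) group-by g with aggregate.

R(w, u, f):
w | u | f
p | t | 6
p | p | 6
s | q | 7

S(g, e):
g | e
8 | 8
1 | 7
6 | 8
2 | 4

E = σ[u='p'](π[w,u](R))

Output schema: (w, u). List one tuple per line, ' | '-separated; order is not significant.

Per-node cardinality:
  R → 3
  π[w,u](R) → 3
  σ[u='p'](π[w,u](R)) → 1

== RESULT ==
w | u
p | p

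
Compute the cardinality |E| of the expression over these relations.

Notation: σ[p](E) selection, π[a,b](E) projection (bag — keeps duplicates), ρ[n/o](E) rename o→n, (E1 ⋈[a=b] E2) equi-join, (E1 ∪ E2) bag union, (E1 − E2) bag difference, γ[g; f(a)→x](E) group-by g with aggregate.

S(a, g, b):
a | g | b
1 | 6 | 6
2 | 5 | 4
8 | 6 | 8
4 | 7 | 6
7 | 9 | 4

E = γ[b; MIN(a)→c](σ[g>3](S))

Stepwise |·|:
  S → 5
  σ[g>3](S) → 5
  γ[b; MIN(a)→c](σ[g>3](S)) → 3

|E| = 3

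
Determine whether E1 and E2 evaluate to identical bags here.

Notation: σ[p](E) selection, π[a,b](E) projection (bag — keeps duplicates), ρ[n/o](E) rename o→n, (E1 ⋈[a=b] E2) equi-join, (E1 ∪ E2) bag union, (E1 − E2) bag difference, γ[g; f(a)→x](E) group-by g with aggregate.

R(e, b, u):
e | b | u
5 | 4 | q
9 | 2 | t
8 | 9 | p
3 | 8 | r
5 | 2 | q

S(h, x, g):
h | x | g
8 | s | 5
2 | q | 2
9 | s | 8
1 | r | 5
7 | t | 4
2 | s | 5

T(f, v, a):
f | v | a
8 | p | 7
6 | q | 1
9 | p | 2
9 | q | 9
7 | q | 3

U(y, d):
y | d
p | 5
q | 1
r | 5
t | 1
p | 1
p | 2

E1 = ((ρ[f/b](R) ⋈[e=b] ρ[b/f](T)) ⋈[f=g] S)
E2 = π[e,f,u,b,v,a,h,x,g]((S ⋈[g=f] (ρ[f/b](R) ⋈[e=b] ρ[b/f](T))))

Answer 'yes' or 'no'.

E1 subexpression sizes:
  R → 5
  ρ[f/b](R) → 5
  T → 5
  ρ[b/f](T) → 5
  (ρ[f/b](R) ⋈[e=b] ρ[b/f](T)) → 3
  S → 6
  ((ρ[f/b](R) ⋈[e=b] ρ[b/f](T)) ⋈[f=g] S) → 2
E2 subexpression sizes:
  S → 6
  R → 5
  ρ[f/b](R) → 5
  T → 5
  ρ[b/f](T) → 5
  (ρ[f/b](R) ⋈[e=b] ρ[b/f](T)) → 3
  (S ⋈[g=f] (ρ[f/b](R) ⋈[e=b] ρ[b/f](T))) → 2
  π[e,f,u,b,v,a,h,x,g]((S ⋈[g=f] (ρ[f/b](R) ⋈[e=b] ρ[b/f](T)))) → 2

E1 and E2 produce the same multiset:
e | f | u | b | v | a | h | x | g
9 | 2 | t | 9 | p | 2 | 2 | q | 2
9 | 2 | t | 9 | q | 9 | 2 | q | 2

yes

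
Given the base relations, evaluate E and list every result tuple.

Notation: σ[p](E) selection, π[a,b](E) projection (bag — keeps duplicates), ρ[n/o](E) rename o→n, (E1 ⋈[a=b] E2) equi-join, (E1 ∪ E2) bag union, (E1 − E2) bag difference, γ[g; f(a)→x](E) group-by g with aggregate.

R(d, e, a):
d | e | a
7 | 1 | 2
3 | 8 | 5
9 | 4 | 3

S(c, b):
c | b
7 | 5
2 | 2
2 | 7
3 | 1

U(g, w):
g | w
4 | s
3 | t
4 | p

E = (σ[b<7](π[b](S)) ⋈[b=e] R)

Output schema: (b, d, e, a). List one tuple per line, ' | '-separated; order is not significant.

Subexpression sizes:
  S → 4
  π[b](S) → 4
  σ[b<7](π[b](S)) → 3
  R → 3
  (σ[b<7](π[b](S)) ⋈[b=e] R) → 1

== RESULT ==
b | d | e | a
1 | 7 | 1 | 2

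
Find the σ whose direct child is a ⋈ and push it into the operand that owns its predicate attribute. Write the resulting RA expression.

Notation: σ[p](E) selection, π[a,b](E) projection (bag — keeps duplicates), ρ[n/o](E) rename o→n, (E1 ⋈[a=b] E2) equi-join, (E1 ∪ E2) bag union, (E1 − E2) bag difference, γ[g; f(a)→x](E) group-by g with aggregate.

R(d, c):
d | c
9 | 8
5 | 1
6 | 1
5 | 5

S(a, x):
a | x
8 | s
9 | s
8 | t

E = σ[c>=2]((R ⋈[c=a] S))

σ filters on c, owned by the left side.
E' = (σ[c>=2](R) ⋈[c=a] S)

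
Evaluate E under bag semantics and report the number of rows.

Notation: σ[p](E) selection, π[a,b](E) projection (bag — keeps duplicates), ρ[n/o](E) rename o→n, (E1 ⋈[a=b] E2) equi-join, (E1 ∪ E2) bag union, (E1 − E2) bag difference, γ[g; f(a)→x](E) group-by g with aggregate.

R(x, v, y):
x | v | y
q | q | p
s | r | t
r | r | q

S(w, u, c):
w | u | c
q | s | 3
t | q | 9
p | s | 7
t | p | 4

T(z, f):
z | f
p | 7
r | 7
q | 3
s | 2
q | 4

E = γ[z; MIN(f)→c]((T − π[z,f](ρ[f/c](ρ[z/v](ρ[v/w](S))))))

Stepwise |·|:
  T → 5
  S → 4
  ρ[v/w](S) → 4
  ρ[z/v](ρ[v/w](S)) → 4
  ρ[f/c](ρ[z/v](ρ[v/w](S))) → 4
  π[z,f](ρ[f/c](ρ[z/v](ρ[v/w](S)))) → 4
  (T − π[z,f](ρ[f/c](ρ[z/v](ρ[v/w](S))))) → 3
  γ[z; MIN(f)→c]((T − π[z,f](ρ[f/c](ρ[z/v](ρ[v/w](S)))))) → 3

|E| = 3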